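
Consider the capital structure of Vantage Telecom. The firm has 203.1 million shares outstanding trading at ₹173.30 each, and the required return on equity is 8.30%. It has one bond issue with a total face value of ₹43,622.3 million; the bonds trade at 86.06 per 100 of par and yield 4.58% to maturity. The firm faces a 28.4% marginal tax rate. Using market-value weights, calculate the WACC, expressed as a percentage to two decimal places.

5.71%

Market value of equity E = 173.3 × 203.1m = 35197.23m. Market value of debt D = 43622.3m × 86.06/100 = 37541.35138m.
Total capital V = 35197.23 + 37541.35138 = 72738.58138.
Equity: weight = 35197.23/72738.58138 = 0.4839; cost = 8.3%.
Bonds outstanding: weight = 37541.35138/72738.58138 = 0.5161; after-tax cost = 4.58% × (1 − 28.4%) = 3.2793%.
WACC = 0.4839 × 8.3000% + 0.5161 × 3.2793% = 5.7087%.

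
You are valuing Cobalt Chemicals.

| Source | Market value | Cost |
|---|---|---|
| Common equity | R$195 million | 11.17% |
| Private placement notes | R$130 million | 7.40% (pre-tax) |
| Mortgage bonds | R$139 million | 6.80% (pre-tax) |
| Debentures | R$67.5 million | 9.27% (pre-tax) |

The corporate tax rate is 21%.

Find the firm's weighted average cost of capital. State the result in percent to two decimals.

Total capital V = 195 + 130 + 139 + 67.5 = 531.5.
Equity: weight = 195/531.5 = 0.3669; cost = 11.17%.
Private placement notes: weight = 130/531.5 = 0.2446; after-tax cost = 7.4% × (1 − 21%) = 5.8460%.
Mortgage bonds: weight = 139/531.5 = 0.2615; after-tax cost = 6.8% × (1 − 21%) = 5.3720%.
Debentures: weight = 67.5/531.5 = 0.1270; after-tax cost = 9.27% × (1 − 21%) = 7.3233%.
WACC = 0.3669 × 11.1700% + 0.2446 × 5.8460% + 0.2615 × 5.3720% + 0.1270 × 7.3233% = 7.8630%.

7.86%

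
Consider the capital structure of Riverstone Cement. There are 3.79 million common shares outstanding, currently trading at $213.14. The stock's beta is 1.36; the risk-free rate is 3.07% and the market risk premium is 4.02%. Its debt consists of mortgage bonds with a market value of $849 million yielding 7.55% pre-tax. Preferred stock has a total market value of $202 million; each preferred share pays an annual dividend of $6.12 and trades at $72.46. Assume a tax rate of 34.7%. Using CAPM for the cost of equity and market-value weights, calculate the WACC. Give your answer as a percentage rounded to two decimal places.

Cost of equity via CAPM: Re = 3.07% + 1.36 × 4.02% = 8.5372%.
Cost of preferred: Rp = 6.12 / 72.46 = 8.4460%.
Market value of equity E = 213.14 × 3.79m = 807.8006m.
Total capital V = 807.8006 + 202 + 849 = 1858.8006.
Equity: weight = 807.8006/1858.8006 = 0.4346; cost = 8.5372%.
Preferred: weight = 202/1858.8006 = 0.1087; cost = 8.446%.
Mortgage bonds: weight = 849/1858.8006 = 0.4567; after-tax cost = 7.55% × (1 − 34.7%) = 4.9302%.
WACC = 0.4346 × 8.5372% + 0.1087 × 8.4460% + 0.4567 × 4.9302% = 6.8798%.

6.88%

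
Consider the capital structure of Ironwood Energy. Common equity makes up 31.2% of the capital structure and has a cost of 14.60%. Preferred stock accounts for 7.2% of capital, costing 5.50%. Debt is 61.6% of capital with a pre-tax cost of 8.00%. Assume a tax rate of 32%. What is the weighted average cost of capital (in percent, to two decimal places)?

After-tax cost of debt = 8% × (1 − 32%) = 5.4400%.
WACC = 0.312 × 14.6000% + 0.072 × 5.5000% + 0.616 × 5.4400% = 8.3022%.

8.30%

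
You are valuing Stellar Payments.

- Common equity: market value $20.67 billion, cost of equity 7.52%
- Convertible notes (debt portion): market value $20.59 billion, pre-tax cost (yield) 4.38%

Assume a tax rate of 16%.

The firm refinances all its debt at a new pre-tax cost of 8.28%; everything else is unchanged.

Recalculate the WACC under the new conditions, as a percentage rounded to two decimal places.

7.24%

After the change:
Total capital V = 20.67 + 20.59 = 41.26.
Equity: weight = 20.67/41.26 = 0.5010; cost = 7.52%.
Convertible notes (debt portion): weight = 20.59/41.26 = 0.4990; after-tax cost = 8.28% × (1 − 16%) = 6.9552%.
WACC = 0.5010 × 7.5200% + 0.4990 × 6.9552% = 7.2381%.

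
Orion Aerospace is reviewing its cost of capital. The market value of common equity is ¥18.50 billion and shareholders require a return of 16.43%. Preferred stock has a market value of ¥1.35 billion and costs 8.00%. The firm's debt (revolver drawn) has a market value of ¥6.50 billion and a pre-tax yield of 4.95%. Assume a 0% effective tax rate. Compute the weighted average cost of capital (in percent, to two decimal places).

13.17%

Total capital V = 18.5 + 1.35 + 6.5 = 26.35.
Equity: weight = 18.5/26.35 = 0.7021; cost = 16.43%.
Preferred: weight = 1.35/26.35 = 0.0512; cost = 8%.
Revolver drawn: weight = 6.5/26.35 = 0.2467; after-tax cost = 4.95% × (1 − 0%) = 4.9500%.
WACC = 0.7021 × 16.4300% + 0.0512 × 8.0000% + 0.2467 × 4.9500% = 13.1662%.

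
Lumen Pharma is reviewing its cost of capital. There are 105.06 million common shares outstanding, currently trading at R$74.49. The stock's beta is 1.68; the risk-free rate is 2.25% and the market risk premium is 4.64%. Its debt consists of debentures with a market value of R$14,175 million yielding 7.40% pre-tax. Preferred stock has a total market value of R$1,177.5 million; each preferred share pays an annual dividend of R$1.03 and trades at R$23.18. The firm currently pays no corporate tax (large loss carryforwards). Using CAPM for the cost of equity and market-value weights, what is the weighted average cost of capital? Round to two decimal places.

Cost of equity via CAPM: Re = 2.25% + 1.68 × 4.64% = 10.0452%.
Cost of preferred: Rp = 1.03 / 23.18 = 4.4435%.
Market value of equity E = 74.49 × 105.06m = 7825.9194m.
Total capital V = 7825.9194 + 1177.5 + 14175 = 23178.4194.
Equity: weight = 7825.9194/23178.4194 = 0.3376; cost = 10.0452%.
Preferred: weight = 1177.5/23178.4194 = 0.0508; cost = 4.4435%.
Debentures: weight = 14175/23178.4194 = 0.6116; after-tax cost = 7.4% × (1 − 0%) = 7.4000%.
WACC = 0.3376 × 10.0452% + 0.0508 × 4.4435% + 0.6116 × 7.4000% = 8.1429%.

8.14%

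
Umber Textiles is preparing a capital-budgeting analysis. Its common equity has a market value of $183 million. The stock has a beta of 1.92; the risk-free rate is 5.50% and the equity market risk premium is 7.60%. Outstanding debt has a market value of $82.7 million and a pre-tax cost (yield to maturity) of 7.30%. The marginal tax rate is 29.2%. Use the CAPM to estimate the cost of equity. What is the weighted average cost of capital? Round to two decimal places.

15.45%

Cost of equity via CAPM: Re = 5.5% + 1.92 × 7.6% = 20.0920%.
Total capital V = 183 + 82.7 = 265.7.
Equity: weight = 183/265.7 = 0.6887; cost = 20.092%.
Debt: weight = 82.7/265.7 = 0.3113; after-tax cost = 7.3% × (1 − 29.2%) = 5.1684%.
WACC = 0.6887 × 20.0920% + 0.3113 × 5.1684% = 15.4470%.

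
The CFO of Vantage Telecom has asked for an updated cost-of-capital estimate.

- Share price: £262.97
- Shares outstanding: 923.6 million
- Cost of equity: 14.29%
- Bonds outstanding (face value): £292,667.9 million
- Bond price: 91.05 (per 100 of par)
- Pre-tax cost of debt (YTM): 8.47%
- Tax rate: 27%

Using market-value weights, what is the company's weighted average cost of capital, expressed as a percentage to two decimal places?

10.05%

Market value of equity E = 262.97 × 923.6m = 242879.092m. Market value of debt D = 292667.9m × 91.05/100 = 266474.12295m.
Total capital V = 242879.092 + 266474.12295 = 509353.21495.
Equity: weight = 242879.092/509353.21495 = 0.4768; cost = 14.29%.
Bonds outstanding: weight = 266474.12295/509353.21495 = 0.5232; after-tax cost = 8.47% × (1 − 27%) = 6.1831%.
WACC = 0.4768 × 14.2900% + 0.5232 × 6.1831% = 10.0488%.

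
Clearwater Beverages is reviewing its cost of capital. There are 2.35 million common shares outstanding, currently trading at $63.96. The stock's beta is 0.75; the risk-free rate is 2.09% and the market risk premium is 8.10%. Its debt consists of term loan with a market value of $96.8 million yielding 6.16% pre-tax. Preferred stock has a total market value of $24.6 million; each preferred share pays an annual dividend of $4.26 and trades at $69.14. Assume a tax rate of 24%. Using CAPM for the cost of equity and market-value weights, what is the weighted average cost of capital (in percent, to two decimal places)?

Cost of equity via CAPM: Re = 2.09% + 0.75 × 8.1% = 8.1650%.
Cost of preferred: Rp = 4.26 / 69.14 = 6.1614%.
Market value of equity E = 63.96 × 2.35m = 150.306m.
Total capital V = 150.306 + 24.6 + 96.8 = 271.706.
Equity: weight = 150.306/271.706 = 0.5532; cost = 8.165%.
Preferred: weight = 24.6/271.706 = 0.0905; cost = 6.1614%.
Term loan: weight = 96.8/271.706 = 0.3563; after-tax cost = 6.16% × (1 − 24%) = 4.6816%.
WACC = 0.5532 × 8.1650% + 0.0905 × 6.1614% + 0.3563 × 4.6816% = 6.7426%.

6.74%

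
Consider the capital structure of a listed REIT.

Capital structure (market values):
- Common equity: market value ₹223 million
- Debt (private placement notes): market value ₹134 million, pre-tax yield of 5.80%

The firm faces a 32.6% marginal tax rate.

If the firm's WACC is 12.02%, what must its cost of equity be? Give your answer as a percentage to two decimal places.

Total capital V = 223 + 134 = 357.
Equity weight = 223/357 = 0.6246.
Private placement notes weight = 134/357 = 0.3754.
Debt contribution = 0.3754 × 5.8% × (1 − 32.6%) = 1.4673%.
Required equity contribution = 12.02% − 1.4673% = 10.5527%.
Re = 10.5527% / 0.6246 = 16.8938%.

16.89%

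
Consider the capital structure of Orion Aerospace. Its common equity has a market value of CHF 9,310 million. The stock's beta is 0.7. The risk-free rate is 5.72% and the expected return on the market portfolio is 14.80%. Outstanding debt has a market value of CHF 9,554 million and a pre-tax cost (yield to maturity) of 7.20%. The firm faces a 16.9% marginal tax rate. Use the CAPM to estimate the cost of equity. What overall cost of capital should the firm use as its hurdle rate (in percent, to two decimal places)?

8.99%

Market risk premium = 14.8% − 5.72% = 9.08%.
Cost of equity via CAPM: Re = 5.72% + 0.7 × 9.08% = 12.0760%.
Total capital V = 9310 + 9554 = 18864.
Equity: weight = 9310/18864 = 0.4935; cost = 12.076%.
Debt: weight = 9554/18864 = 0.5065; after-tax cost = 7.2% × (1 − 16.9%) = 5.9832%.
WACC = 0.4935 × 12.0760% + 0.5065 × 5.9832% = 8.9902%.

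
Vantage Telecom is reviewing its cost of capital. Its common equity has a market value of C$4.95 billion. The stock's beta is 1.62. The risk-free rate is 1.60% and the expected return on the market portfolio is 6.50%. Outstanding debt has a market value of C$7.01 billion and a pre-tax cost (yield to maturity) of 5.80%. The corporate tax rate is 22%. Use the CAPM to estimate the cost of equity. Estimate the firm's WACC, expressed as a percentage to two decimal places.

6.60%

Market risk premium = 6.5% − 1.6% = 4.9%.
Cost of equity via CAPM: Re = 1.6% + 1.62 × 4.9% = 9.5380%.
Total capital V = 4.95 + 7.01 = 11.96.
Equity: weight = 4.95/11.96 = 0.4139; cost = 9.538%.
Debt: weight = 7.01/11.96 = 0.5861; after-tax cost = 5.8% × (1 − 22%) = 4.5240%.
WACC = 0.4139 × 9.5380% + 0.5861 × 4.5240% = 6.5992%.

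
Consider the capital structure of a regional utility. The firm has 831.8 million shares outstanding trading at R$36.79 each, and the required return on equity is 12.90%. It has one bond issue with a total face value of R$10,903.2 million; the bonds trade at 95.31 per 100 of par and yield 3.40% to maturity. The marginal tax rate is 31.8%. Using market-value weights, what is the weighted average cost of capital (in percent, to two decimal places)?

Market value of equity E = 36.79 × 831.8m = 30601.922m. Market value of debt D = 10903.2m × 95.31/100 = 10391.83992m.
Total capital V = 30601.922 + 10391.83992 = 40993.76192.
Equity: weight = 30601.922/40993.76192 = 0.7465; cost = 12.9%.
Bonds outstanding: weight = 10391.83992/40993.76192 = 0.2535; after-tax cost = 3.4% × (1 − 31.8%) = 2.3188%.
WACC = 0.7465 × 12.9000% + 0.2535 × 2.3188% = 10.2177%.

10.22%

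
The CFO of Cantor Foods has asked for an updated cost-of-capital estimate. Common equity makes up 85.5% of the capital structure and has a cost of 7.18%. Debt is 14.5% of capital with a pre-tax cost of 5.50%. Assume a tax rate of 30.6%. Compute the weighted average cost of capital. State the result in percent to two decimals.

After-tax cost of debt = 5.5% × (1 − 30.6%) = 3.8170%.
WACC = 0.855 × 7.1800% + 0.145 × 3.8170% = 6.6924%.

6.69%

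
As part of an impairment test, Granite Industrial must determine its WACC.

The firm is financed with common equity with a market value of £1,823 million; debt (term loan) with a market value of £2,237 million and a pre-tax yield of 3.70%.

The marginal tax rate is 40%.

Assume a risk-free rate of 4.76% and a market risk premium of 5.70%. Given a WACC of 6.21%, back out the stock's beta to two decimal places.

Total capital V = 1823 + 2237 = 4060.
Equity weight = 1823/4060 = 0.4490.
Term loan weight = 2237/4060 = 0.5510.
Debt contribution = 0.5510 × 3.7% × (1 − 40%) = 1.2232%.
Required equity contribution = 6.21% − 1.2232% = 4.9868%  ⇒  Re = 11.1061%.
CAPM: 11.1061% = 4.76% + β × 5.7%  ⇒  β = 1.1134.

1.11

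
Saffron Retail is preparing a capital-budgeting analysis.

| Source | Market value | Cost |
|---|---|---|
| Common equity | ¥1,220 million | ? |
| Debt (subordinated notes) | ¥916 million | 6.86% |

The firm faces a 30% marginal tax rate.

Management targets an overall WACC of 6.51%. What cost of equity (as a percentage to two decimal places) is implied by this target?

Total capital V = 1220 + 916 = 2136.
Equity weight = 1220/2136 = 0.5712.
Subordinated notes weight = 916/2136 = 0.4288.
Debt contribution = 0.4288 × 6.86% × (1 − 30%) = 2.0593%.
Required equity contribution = 6.51% − 2.0593% = 4.4507%.
Re = 4.4507% / 0.5712 = 7.7924%.

7.79%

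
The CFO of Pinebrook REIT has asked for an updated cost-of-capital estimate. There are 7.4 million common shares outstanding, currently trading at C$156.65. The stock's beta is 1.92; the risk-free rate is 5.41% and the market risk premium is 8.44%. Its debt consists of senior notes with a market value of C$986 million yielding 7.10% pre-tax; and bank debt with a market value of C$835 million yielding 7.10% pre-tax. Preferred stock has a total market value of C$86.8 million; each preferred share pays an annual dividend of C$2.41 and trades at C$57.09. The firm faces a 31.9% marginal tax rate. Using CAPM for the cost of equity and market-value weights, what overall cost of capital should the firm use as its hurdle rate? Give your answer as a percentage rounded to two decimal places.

11.16%

Cost of equity via CAPM: Re = 5.41% + 1.92 × 8.44% = 21.6148%.
Cost of preferred: Rp = 2.41 / 57.09 = 4.2214%.
Market value of equity E = 156.65 × 7.4m = 1159.21m.
Total capital V = 1159.21 + 86.8 + 986 + 835 = 3067.01.
Equity: weight = 1159.21/3067.01 = 0.3780; cost = 21.6148%.
Preferred: weight = 86.8/3067.01 = 0.0283; cost = 4.2214%.
Senior notes: weight = 986/3067.01 = 0.3215; after-tax cost = 7.1% × (1 − 31.9%) = 4.8351%.
Bank debt: weight = 835/3067.01 = 0.2723; after-tax cost = 7.1% × (1 − 31.9%) = 4.8351%.
WACC = 0.3780 × 21.6148% + 0.0283 × 4.2214% + 0.3215 × 4.8351% + 0.2723 × 4.8351% = 11.1598%.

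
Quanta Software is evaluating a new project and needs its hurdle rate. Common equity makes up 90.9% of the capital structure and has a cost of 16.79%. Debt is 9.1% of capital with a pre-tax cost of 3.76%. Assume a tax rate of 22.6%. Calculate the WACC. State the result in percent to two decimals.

After-tax cost of debt = 3.76% × (1 − 22.6%) = 2.9102%.
WACC = 0.909 × 16.7900% + 0.091 × 2.9102% = 15.5269%.

15.53%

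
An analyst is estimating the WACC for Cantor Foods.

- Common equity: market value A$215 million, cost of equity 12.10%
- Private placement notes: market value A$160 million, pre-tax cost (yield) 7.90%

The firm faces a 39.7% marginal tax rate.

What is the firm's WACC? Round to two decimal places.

8.97%

Total capital V = 215 + 160 = 375.
Equity: weight = 215/375 = 0.5733; cost = 12.1%.
Private placement notes: weight = 160/375 = 0.4267; after-tax cost = 7.9% × (1 − 39.7%) = 4.7637%.
WACC = 0.5733 × 12.1000% + 0.4267 × 4.7637% = 8.9698%.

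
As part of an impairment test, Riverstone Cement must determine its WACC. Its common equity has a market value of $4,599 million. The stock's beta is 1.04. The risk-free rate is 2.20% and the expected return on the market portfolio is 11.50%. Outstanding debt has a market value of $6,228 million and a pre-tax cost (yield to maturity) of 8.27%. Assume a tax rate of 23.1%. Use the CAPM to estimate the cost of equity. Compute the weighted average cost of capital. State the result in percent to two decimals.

Market risk premium = 11.5% − 2.2% = 9.3%.
Cost of equity via CAPM: Re = 2.2% + 1.04 × 9.3% = 11.8720%.
Total capital V = 4599 + 6228 = 10827.
Equity: weight = 4599/10827 = 0.4248; cost = 11.872%.
Debt: weight = 6228/10827 = 0.5752; after-tax cost = 8.27% × (1 − 23.1%) = 6.3596%.
WACC = 0.4248 × 11.8720% + 0.5752 × 6.3596% = 8.7011%.

8.70%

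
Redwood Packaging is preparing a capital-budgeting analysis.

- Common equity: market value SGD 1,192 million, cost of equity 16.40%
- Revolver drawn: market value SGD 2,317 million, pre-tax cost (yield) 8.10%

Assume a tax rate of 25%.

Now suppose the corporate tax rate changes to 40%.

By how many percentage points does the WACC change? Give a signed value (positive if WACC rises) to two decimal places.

-0.80 pp

Current WACC:
Total capital V = 1192 + 2317 = 3509.
Equity: weight = 1192/3509 = 0.3397; cost = 16.4%.
Revolver drawn: weight = 2317/3509 = 0.6603; after-tax cost = 8.1% × (1 − 25%) = 6.0750%.
WACC = 0.3397 × 16.4000% + 0.6603 × 6.0750% = 9.5824%.
After the change:
Total capital V = 1192 + 2317 = 3509.
Equity: weight = 1192/3509 = 0.3397; cost = 16.4%.
Revolver drawn: weight = 2317/3509 = 0.6603; after-tax cost = 8.1% × (1 − 40%) = 4.8600%.
WACC = 0.3397 × 16.4000% + 0.6603 × 4.8600% = 8.7801%.
Change in WACC = 8.7801% − 9.5824% = -0.8023 pp.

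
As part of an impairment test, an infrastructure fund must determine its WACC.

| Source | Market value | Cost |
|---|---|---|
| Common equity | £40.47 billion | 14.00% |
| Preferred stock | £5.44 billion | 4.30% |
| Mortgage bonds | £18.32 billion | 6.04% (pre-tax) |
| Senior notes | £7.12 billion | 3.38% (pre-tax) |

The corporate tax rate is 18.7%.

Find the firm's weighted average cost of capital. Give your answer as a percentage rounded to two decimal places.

Total capital V = 40.47 + 5.44 + 18.32 + 7.12 = 71.35.
Equity: weight = 40.47/71.35 = 0.5672; cost = 14%.
Preferred: weight = 5.44/71.35 = 0.0762; cost = 4.3%.
Mortgage bonds: weight = 18.32/71.35 = 0.2568; after-tax cost = 6.04% × (1 − 18.7%) = 4.9105%.
Senior notes: weight = 7.12/71.35 = 0.0998; after-tax cost = 3.38% × (1 − 18.7%) = 2.7479%.
WACC = 0.5672 × 14.0000% + 0.0762 × 4.3000% + 0.2568 × 4.9105% + 0.0998 × 2.7479% = 9.8038%.

9.80%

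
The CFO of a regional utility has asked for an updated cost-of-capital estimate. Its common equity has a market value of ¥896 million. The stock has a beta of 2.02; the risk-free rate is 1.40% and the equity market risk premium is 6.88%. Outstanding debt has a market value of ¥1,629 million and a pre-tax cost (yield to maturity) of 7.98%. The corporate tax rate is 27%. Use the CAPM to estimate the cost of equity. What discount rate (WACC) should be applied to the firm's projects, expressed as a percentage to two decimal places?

Cost of equity via CAPM: Re = 1.4% + 2.02 × 6.88% = 15.2976%.
Total capital V = 896 + 1629 = 2525.
Equity: weight = 896/2525 = 0.3549; cost = 15.2976%.
Debt: weight = 1629/2525 = 0.6451; after-tax cost = 7.98% × (1 − 27%) = 5.8254%.
WACC = 0.3549 × 15.2976% + 0.6451 × 5.8254% = 9.1866%.

9.19%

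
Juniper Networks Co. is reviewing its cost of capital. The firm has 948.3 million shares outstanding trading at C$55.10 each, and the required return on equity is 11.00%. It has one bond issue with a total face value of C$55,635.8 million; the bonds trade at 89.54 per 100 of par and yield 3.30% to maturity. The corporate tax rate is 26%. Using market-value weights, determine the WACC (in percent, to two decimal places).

Market value of equity E = 55.1 × 948.3m = 52251.33m. Market value of debt D = 55635.8m × 89.54/100 = 49816.29532m.
Total capital V = 52251.33 + 49816.29532 = 102067.62532.
Equity: weight = 52251.33/102067.62532 = 0.5119; cost = 11%.
Bonds outstanding: weight = 49816.29532/102067.62532 = 0.4881; after-tax cost = 3.3% × (1 − 26%) = 2.4420%.
WACC = 0.5119 × 11.0000% + 0.4881 × 2.4420% = 6.8231%.

6.82%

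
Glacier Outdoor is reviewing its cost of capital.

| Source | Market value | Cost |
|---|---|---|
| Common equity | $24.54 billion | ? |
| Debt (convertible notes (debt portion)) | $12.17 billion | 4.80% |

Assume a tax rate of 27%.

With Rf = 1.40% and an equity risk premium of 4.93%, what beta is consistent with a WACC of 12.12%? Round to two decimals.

Total capital V = 24.54 + 12.17 = 36.71.
Equity weight = 24.54/36.71 = 0.6685.
Convertible notes (debt portion) weight = 12.17/36.71 = 0.3315.
Debt contribution = 0.3315 × 4.8% × (1 − 27%) = 1.1616%.
Required equity contribution = 12.12% − 1.1616% = 10.9584%  ⇒  Re = 16.3929%.
CAPM: 16.3929% = 1.4% + β × 4.93%  ⇒  β = 3.0412.

3.04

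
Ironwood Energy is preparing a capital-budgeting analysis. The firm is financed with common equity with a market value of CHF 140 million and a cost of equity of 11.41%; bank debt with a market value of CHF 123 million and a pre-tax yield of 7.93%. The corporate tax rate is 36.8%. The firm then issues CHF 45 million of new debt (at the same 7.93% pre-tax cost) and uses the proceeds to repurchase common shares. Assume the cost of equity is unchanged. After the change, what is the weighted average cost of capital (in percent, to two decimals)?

7.32%

After the change:
Total capital V = 95 + 168 = 263.
Equity: weight = 95/263 = 0.3612; cost = 11.41%.
Bank debt: weight = 168/263 = 0.6388; after-tax cost = 7.93% × (1 − 36.8%) = 5.0118%.
WACC = 0.3612 × 11.4100% + 0.6388 × 5.0118% = 7.3229%.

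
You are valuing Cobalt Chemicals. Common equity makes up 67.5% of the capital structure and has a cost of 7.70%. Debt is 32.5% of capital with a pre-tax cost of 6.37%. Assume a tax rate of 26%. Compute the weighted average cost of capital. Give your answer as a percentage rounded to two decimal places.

After-tax cost of debt = 6.37% × (1 − 26%) = 4.7138%.
WACC = 0.675 × 7.7000% + 0.325 × 4.7138% = 6.7295%.

6.73%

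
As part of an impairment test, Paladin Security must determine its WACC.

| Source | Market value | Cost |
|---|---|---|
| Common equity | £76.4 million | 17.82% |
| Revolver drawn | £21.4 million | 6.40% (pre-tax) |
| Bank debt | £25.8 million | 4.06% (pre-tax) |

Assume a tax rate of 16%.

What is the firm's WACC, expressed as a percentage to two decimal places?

Total capital V = 76.4 + 21.4 + 25.8 = 123.6.
Equity: weight = 76.4/123.6 = 0.6181; cost = 17.82%.
Revolver drawn: weight = 21.4/123.6 = 0.1731; after-tax cost = 6.4% × (1 − 16%) = 5.3760%.
Bank debt: weight = 25.8/123.6 = 0.2087; after-tax cost = 4.06% × (1 − 16%) = 3.4104%.
WACC = 0.6181 × 17.8200% + 0.1731 × 5.3760% + 0.2087 × 3.4104% = 12.6576%.

12.66%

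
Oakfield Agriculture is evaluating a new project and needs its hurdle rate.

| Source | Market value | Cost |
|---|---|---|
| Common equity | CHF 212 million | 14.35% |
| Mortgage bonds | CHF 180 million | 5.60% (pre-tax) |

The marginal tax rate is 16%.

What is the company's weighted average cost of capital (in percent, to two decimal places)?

9.92%

Total capital V = 212 + 180 = 392.
Equity: weight = 212/392 = 0.5408; cost = 14.35%.
Mortgage bonds: weight = 180/392 = 0.4592; after-tax cost = 5.6% × (1 − 16%) = 4.7040%.
WACC = 0.5408 × 14.3500% + 0.4592 × 4.7040% = 9.9207%.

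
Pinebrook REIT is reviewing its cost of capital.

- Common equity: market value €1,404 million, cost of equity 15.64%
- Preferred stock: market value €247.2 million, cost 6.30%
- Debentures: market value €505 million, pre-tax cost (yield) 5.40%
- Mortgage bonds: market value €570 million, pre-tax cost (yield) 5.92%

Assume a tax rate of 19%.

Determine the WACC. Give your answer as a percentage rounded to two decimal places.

Total capital V = 1404 + 247.2 + 505 + 570 = 2726.2.
Equity: weight = 1404/2726.2 = 0.5150; cost = 15.64%.
Preferred: weight = 247.2/2726.2 = 0.0907; cost = 6.3%.
Debentures: weight = 505/2726.2 = 0.1852; after-tax cost = 5.4% × (1 − 19%) = 4.3740%.
Mortgage bonds: weight = 570/2726.2 = 0.2091; after-tax cost = 5.92% × (1 − 19%) = 4.7952%.
WACC = 0.5150 × 15.6400% + 0.0907 × 6.3000% + 0.1852 × 4.3740% + 0.2091 × 4.7952% = 10.4387%.

10.44%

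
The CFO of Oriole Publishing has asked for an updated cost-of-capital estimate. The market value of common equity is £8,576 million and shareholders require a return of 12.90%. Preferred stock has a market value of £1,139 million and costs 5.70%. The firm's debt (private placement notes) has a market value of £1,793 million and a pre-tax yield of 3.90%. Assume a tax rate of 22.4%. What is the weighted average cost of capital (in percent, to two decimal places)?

Total capital V = 8576 + 1139 + 1793 = 11508.
Equity: weight = 8576/11508 = 0.7452; cost = 12.9%.
Preferred: weight = 1139/11508 = 0.0990; cost = 5.7%.
Private placement notes: weight = 1793/11508 = 0.1558; after-tax cost = 3.9% × (1 − 22.4%) = 3.0264%.
WACC = 0.7452 × 12.9000% + 0.0990 × 5.7000% + 0.1558 × 3.0264% = 10.6490%.

10.65%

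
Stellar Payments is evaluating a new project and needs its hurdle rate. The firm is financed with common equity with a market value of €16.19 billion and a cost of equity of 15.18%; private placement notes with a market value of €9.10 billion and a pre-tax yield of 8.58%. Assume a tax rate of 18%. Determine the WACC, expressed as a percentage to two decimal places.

12.25%

Total capital V = 16.19 + 9.1 = 25.29.
Equity: weight = 16.19/25.29 = 0.6402; cost = 15.18%.
Private placement notes: weight = 9.1/25.29 = 0.3598; after-tax cost = 8.58% × (1 − 18%) = 7.0356%.
WACC = 0.6402 × 15.1800% + 0.3598 × 7.0356% = 12.2494%.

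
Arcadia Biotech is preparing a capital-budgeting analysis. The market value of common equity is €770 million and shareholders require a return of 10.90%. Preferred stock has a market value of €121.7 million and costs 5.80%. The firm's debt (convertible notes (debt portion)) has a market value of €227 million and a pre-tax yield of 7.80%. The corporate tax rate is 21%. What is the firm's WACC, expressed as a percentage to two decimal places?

Total capital V = 770 + 121.7 + 227 = 1118.7.
Equity: weight = 770/1118.7 = 0.6883; cost = 10.9%.
Preferred: weight = 121.7/1118.7 = 0.1088; cost = 5.8%.
Convertible notes (debt portion): weight = 227/1118.7 = 0.2029; after-tax cost = 7.8% × (1 − 21%) = 6.1620%.
WACC = 0.6883 × 10.9000% + 0.1088 × 5.8000% + 0.2029 × 6.1620% = 9.3838%.

9.38%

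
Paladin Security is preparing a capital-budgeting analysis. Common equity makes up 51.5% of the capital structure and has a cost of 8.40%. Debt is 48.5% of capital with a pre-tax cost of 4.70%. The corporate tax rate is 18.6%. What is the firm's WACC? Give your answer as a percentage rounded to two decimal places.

After-tax cost of debt = 4.7% × (1 − 18.6%) = 3.8258%.
WACC = 0.515 × 8.4000% + 0.485 × 3.8258% = 6.1815%.

6.18%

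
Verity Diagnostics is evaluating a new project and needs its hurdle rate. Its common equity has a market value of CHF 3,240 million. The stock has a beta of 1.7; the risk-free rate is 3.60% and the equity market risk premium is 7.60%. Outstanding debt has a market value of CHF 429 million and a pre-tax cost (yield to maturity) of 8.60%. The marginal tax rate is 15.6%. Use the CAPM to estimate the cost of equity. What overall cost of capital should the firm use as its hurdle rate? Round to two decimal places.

Cost of equity via CAPM: Re = 3.6% + 1.7 × 7.6% = 16.5200%.
Total capital V = 3240 + 429 = 3669.
Equity: weight = 3240/3669 = 0.8831; cost = 16.52%.
Debt: weight = 429/3669 = 0.1169; after-tax cost = 8.6% × (1 − 15.6%) = 7.2584%.
WACC = 0.8831 × 16.5200% + 0.1169 × 7.2584% = 15.4371%.

15.44%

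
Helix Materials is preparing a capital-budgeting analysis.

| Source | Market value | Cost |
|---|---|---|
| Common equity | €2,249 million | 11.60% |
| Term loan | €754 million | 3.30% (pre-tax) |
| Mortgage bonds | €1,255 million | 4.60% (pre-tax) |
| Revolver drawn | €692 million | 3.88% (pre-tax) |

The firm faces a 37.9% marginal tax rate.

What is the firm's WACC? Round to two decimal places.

6.64%

Total capital V = 2249 + 754 + 1255 + 692 = 4950.
Equity: weight = 2249/4950 = 0.4543; cost = 11.6%.
Term loan: weight = 754/4950 = 0.1523; after-tax cost = 3.3% × (1 − 37.9%) = 2.0493%.
Mortgage bonds: weight = 1255/4950 = 0.2535; after-tax cost = 4.6% × (1 − 37.9%) = 2.8566%.
Revolver drawn: weight = 692/4950 = 0.1398; after-tax cost = 3.88% × (1 − 37.9%) = 2.4095%.
WACC = 0.4543 × 11.6000% + 0.1523 × 2.0493% + 0.2535 × 2.8566% + 0.1398 × 2.4095% = 6.6436%.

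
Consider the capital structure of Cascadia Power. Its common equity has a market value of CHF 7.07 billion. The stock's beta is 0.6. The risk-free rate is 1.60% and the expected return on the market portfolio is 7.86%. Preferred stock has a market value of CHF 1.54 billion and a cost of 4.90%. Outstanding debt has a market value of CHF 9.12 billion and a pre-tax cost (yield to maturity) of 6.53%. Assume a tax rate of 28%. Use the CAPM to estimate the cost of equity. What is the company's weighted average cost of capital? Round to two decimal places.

4.98%

Market risk premium = 7.86% − 1.6% = 6.26%.
Cost of equity via CAPM: Re = 1.6% + 0.6 × 6.26% = 5.3560%.
Total capital V = 7.07 + 1.54 + 9.12 = 17.73.
Equity: weight = 7.07/17.73 = 0.3988; cost = 5.356%.
Preferred: weight = 1.54/17.73 = 0.0869; cost = 4.9%.
Debt: weight = 9.12/17.73 = 0.5144; after-tax cost = 6.53% × (1 − 28%) = 4.7016%.
WACC = 0.3988 × 5.3560% + 0.0869 × 4.9000% + 0.5144 × 4.7016% = 4.9798%.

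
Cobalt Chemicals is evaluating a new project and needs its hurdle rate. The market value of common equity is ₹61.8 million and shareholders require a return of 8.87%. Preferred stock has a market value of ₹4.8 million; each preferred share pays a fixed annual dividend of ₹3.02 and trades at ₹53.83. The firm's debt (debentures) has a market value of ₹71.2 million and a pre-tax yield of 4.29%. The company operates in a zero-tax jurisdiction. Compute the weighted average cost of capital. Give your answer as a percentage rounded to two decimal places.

Cost of preferred: Rp = 3.02 / 53.83 = 5.6103%.
Total capital V = 61.8 + 4.8 + 71.2 = 137.8.
Equity: weight = 61.8/137.8 = 0.4485; cost = 8.87%.
Preferred: weight = 4.8/137.8 = 0.0348; cost = 5.6103%.
Debentures: weight = 71.2/137.8 = 0.5167; after-tax cost = 4.29% × (1 − 0%) = 4.2900%.
WACC = 0.4485 × 8.8700% + 0.0348 × 5.6103% + 0.5167 × 4.2900% = 6.3900%.

6.39%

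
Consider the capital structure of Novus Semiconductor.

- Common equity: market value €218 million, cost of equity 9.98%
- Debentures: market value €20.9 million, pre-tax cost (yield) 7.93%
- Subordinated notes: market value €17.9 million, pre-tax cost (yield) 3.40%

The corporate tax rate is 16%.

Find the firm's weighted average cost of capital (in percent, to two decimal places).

Total capital V = 218 + 20.9 + 17.9 = 256.8.
Equity: weight = 218/256.8 = 0.8489; cost = 9.98%.
Debentures: weight = 20.9/256.8 = 0.0814; after-tax cost = 7.93% × (1 − 16%) = 6.6612%.
Subordinated notes: weight = 17.9/256.8 = 0.0697; after-tax cost = 3.4% × (1 − 16%) = 2.8560%.
WACC = 0.8489 × 9.9800% + 0.0814 × 6.6612% + 0.0697 × 2.8560% = 9.2133%.

9.21%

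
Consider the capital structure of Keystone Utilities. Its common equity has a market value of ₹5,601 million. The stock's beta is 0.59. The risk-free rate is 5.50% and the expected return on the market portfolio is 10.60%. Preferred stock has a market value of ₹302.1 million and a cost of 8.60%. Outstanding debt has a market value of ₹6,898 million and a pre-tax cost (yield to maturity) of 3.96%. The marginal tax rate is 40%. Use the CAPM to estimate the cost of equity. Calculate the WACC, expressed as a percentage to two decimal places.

5.21%

Market risk premium = 10.6% − 5.5% = 5.1%.
Cost of equity via CAPM: Re = 5.5% + 0.59 × 5.1% = 8.5090%.
Total capital V = 5601 + 302.1 + 6898 = 12801.1.
Equity: weight = 5601/12801.1 = 0.4375; cost = 8.509%.
Preferred: weight = 302.1/12801.1 = 0.0236; cost = 8.6%.
Debt: weight = 6898/12801.1 = 0.5389; after-tax cost = 3.96% × (1 − 40%) = 2.3760%.
WACC = 0.4375 × 8.5090% + 0.0236 × 8.6000% + 0.5389 × 2.3760% = 5.2063%.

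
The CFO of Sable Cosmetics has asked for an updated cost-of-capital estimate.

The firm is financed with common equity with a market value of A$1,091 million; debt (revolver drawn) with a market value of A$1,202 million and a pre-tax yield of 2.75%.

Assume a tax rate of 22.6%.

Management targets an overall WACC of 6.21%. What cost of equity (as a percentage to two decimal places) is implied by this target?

Total capital V = 1091 + 1202 = 2293.
Equity weight = 1091/2293 = 0.4758.
Revolver drawn weight = 1202/2293 = 0.5242.
Debt contribution = 0.5242 × 2.75% × (1 − 22.6%) = 1.1158%.
Required equity contribution = 6.21% − 1.1158% = 5.0942%.
Re = 5.0942% / 0.4758 = 10.7068%.

10.71%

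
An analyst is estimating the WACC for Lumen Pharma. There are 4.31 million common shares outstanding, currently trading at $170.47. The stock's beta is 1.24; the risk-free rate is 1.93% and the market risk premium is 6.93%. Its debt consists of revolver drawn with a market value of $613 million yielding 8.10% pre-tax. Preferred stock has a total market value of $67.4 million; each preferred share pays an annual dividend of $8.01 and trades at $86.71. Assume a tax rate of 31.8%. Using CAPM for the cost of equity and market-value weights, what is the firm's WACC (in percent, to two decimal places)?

8.30%

Cost of equity via CAPM: Re = 1.93% + 1.24 × 6.93% = 10.5232%.
Cost of preferred: Rp = 8.01 / 86.71 = 9.2377%.
Market value of equity E = 170.47 × 4.31m = 734.7257m.
Total capital V = 734.7257 + 67.4 + 613 = 1415.1257.
Equity: weight = 734.7257/1415.1257 = 0.5192; cost = 10.5232%.
Preferred: weight = 67.4/1415.1257 = 0.0476; cost = 9.2377%.
Revolver drawn: weight = 613/1415.1257 = 0.4332; after-tax cost = 8.1% × (1 − 31.8%) = 5.5242%.
WACC = 0.5192 × 10.5232% + 0.0476 × 9.2377% + 0.4332 × 5.5242% = 8.2965%.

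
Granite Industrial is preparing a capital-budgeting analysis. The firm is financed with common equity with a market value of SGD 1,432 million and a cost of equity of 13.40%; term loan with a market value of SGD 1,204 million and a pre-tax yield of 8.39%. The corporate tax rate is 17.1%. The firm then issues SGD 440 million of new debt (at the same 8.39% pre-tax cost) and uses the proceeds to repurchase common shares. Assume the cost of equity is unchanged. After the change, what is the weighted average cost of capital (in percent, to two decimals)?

9.38%

After the change:
Total capital V = 992 + 1644 = 2636.
Equity: weight = 992/2636 = 0.3763; cost = 13.4%.
Term loan: weight = 1644/2636 = 0.6237; after-tax cost = 8.39% × (1 − 17.1%) = 6.9553%.
WACC = 0.3763 × 13.4000% + 0.6237 × 6.9553% = 9.3806%.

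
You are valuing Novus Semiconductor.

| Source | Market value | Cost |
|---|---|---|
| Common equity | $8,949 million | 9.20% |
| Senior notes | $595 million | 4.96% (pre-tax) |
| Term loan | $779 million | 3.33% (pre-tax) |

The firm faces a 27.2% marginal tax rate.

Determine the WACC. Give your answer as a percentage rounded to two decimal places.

Total capital V = 8949 + 595 + 779 = 10323.
Equity: weight = 8949/10323 = 0.8669; cost = 9.2%.
Senior notes: weight = 595/10323 = 0.0576; after-tax cost = 4.96% × (1 − 27.2%) = 3.6109%.
Term loan: weight = 779/10323 = 0.0755; after-tax cost = 3.33% × (1 − 27.2%) = 2.4242%.
WACC = 0.8669 × 9.2000% + 0.0576 × 3.6109% + 0.0755 × 2.4242% = 8.3665%.

8.37%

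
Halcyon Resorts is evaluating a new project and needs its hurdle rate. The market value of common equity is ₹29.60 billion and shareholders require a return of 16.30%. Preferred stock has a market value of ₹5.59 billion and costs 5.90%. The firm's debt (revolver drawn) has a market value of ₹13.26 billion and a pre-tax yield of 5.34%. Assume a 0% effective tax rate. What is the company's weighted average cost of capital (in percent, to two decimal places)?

Total capital V = 29.6 + 5.59 + 13.26 = 48.45.
Equity: weight = 29.6/48.45 = 0.6109; cost = 16.3%.
Preferred: weight = 5.59/48.45 = 0.1154; cost = 5.9%.
Revolver drawn: weight = 13.26/48.45 = 0.2737; after-tax cost = 5.34% × (1 − 0%) = 5.3400%.
WACC = 0.6109 × 16.3000% + 0.1154 × 5.9000% + 0.2737 × 5.3400% = 12.1005%.

12.10%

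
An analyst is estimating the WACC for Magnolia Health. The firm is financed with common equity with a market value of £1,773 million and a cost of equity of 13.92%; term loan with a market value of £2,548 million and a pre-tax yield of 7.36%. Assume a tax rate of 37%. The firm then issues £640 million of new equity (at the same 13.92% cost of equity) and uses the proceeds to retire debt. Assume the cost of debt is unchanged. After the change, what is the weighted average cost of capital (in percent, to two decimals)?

9.82%

After the change:
Total capital V = 2413 + 1908 = 4321.
Equity: weight = 2413/4321 = 0.5584; cost = 13.92%.
Term loan: weight = 1908/4321 = 0.4416; after-tax cost = 7.36% × (1 − 37%) = 4.6368%.
WACC = 0.5584 × 13.9200% + 0.4416 × 4.6368% = 9.8209%.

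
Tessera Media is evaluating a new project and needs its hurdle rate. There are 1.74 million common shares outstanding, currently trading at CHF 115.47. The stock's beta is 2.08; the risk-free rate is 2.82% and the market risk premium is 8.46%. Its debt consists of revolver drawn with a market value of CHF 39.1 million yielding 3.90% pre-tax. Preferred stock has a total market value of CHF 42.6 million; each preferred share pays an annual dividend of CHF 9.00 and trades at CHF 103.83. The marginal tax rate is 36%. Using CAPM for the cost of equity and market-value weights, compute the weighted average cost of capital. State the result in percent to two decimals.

16.17%

Cost of equity via CAPM: Re = 2.82% + 2.08 × 8.46% = 20.4168%.
Cost of preferred: Rp = 9.0 / 103.83 = 8.6680%.
Market value of equity E = 115.47 × 1.74m = 200.9178m.
Total capital V = 200.9178 + 42.6 + 39.1 = 282.6178.
Equity: weight = 200.9178/282.6178 = 0.7109; cost = 20.4168%.
Preferred: weight = 42.6/282.6178 = 0.1507; cost = 8.668%.
Revolver drawn: weight = 39.1/282.6178 = 0.1383; after-tax cost = 3.9% × (1 − 36%) = 2.4960%.
WACC = 0.7109 × 20.4168% + 0.1507 × 8.6680% + 0.1383 × 2.4960% = 16.1665%.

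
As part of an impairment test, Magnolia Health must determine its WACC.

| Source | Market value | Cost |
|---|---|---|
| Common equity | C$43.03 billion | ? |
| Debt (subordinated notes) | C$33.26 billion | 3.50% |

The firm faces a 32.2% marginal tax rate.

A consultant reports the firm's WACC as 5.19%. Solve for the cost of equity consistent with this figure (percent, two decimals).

Total capital V = 43.03 + 33.26 = 76.29.
Equity weight = 43.03/76.29 = 0.5640.
Subordinated notes weight = 33.26/76.29 = 0.4360.
Debt contribution = 0.4360 × 3.5% × (1 − 32.2%) = 1.0346%.
Required equity contribution = 5.19% − 1.0346% = 4.1554%.
Re = 4.1554% / 0.5640 = 7.3674%.

7.37%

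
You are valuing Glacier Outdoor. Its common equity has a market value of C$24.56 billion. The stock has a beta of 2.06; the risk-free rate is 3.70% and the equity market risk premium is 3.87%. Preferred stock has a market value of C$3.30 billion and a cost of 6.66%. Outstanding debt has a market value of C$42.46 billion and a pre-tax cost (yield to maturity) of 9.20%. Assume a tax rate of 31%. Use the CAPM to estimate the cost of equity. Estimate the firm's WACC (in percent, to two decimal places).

Cost of equity via CAPM: Re = 3.7% + 2.06 × 3.87% = 11.6722%.
Total capital V = 24.56 + 3.3 + 42.46 = 70.32.
Equity: weight = 24.56/70.32 = 0.3493; cost = 11.6722%.
Preferred: weight = 3.3/70.32 = 0.0469; cost = 6.66%.
Debt: weight = 42.46/70.32 = 0.6038; after-tax cost = 9.2% × (1 − 31%) = 6.3480%.
WACC = 0.3493 × 11.6722% + 0.0469 × 6.6600% + 0.6038 × 6.3480% = 8.2222%.

8.22%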